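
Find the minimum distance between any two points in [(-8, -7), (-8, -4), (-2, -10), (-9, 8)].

Computing all pairwise distances among 4 points:

d((-8, -7), (-8, -4)) = 3.0 <-- minimum
d((-8, -7), (-2, -10)) = 6.7082
d((-8, -7), (-9, 8)) = 15.0333
d((-8, -4), (-2, -10)) = 8.4853
d((-8, -4), (-9, 8)) = 12.0416
d((-2, -10), (-9, 8)) = 19.3132

Closest pair: (-8, -7) and (-8, -4) with distance 3.0

The closest pair is (-8, -7) and (-8, -4) with Euclidean distance 3.0. For 4 points, brute-force pairwise comparison is shown above. For large n, the divide-and-conquer algorithm (sort by x, recurse on halves, check the dividing strip) achieves O(n log n).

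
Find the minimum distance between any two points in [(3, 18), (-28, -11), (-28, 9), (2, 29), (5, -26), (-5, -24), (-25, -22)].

Computing all pairwise distances among 7 points:

d((3, 18), (-28, -11)) = 42.45
d((3, 18), (-28, 9)) = 32.28
d((3, 18), (2, 29)) = 11.0454
d((3, 18), (5, -26)) = 44.0454
d((3, 18), (-5, -24)) = 42.7551
d((3, 18), (-25, -22)) = 48.8262
d((-28, -11), (-28, 9)) = 20.0
d((-28, -11), (2, 29)) = 50.0
d((-28, -11), (5, -26)) = 36.2491
d((-28, -11), (-5, -24)) = 26.4197
d((-28, -11), (-25, -22)) = 11.4018
d((-28, 9), (2, 29)) = 36.0555
d((-28, 9), (5, -26)) = 48.1041
d((-28, 9), (-5, -24)) = 40.2244
d((-28, 9), (-25, -22)) = 31.1448
d((2, 29), (5, -26)) = 55.0818
d((2, 29), (-5, -24)) = 53.4603
d((2, 29), (-25, -22)) = 57.7062
d((5, -26), (-5, -24)) = 10.198 <-- minimum
d((5, -26), (-25, -22)) = 30.2655
d((-5, -24), (-25, -22)) = 20.0998

Closest pair: (5, -26) and (-5, -24) with distance 10.198

The closest pair is (5, -26) and (-5, -24) with Euclidean distance 10.198. For 7 points, brute-force pairwise comparison is shown above. For large n, the divide-and-conquer algorithm (sort by x, recurse on halves, check the dividing strip) achieves O(n log n).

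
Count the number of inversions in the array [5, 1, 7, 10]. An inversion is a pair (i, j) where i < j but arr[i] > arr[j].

Finding inversions in [5, 1, 7, 10]:

(0, 1): arr[0]=5 > arr[1]=1

Total inversions: 1

The array has 1 inversion(s): (0,1). Each pair (i,j) satisfies i < j and arr[i] > arr[j].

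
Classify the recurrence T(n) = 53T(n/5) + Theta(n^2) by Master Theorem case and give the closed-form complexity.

Master Theorem for T(n) = 53T(n/5) + O(n^2):

a = 53, b = 5, c = 2
log_b(a) = log_5(53) = 2.4669

Case 1: c = 2 < log_5(53) = 2.4669
T(n) = O(n^(log_5 53))

For T(n) = 53T(n/5) + O(n^2): log_5(53) = 2.4669. This is Case 1 of the Master Theorem (c < log_b(a), work dominated by leaves), giving O(n^(log_5 53)).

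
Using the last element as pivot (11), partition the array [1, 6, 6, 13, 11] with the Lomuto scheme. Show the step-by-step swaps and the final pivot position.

Lomuto partition with pivot = 11:

Initial array: [1, 6, 6, 13, 11]

arr[0]=1 <= 11: swap with position 0, array becomes [1, 6, 6, 13, 11]
arr[1]=6 <= 11: swap with position 1, array becomes [1, 6, 6, 13, 11]
arr[2]=6 <= 11: swap with position 2, array becomes [1, 6, 6, 13, 11]
arr[3]=13 > 11: no swap

Place pivot at position 3: [1, 6, 6, 11, 13]
Pivot position: 3

After partitioning with pivot 11, the array becomes [1, 6, 6, 11, 13]. The pivot is placed at index 3. All elements to the left of the pivot are <= 11, and all elements to the right are > 11.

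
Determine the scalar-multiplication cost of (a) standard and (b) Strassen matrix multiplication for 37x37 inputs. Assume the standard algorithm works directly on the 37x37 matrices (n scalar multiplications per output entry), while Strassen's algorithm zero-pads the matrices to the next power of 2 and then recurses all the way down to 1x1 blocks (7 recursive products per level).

Matrix multiplication for 37x37 matrices:

Strassen's algorithm requires power-of-2 dimensions. Pad 37x37 to 64x64 (next power of 2).

Standard algorithm: 37^3 = 50653 multiplications
Strassen's algorithm: 7^(log2(64)) = 7^6 = 117649 multiplications
Difference: 50653 - 117649 = -66996 (Strassen uses MORE here due to padding overhead — for small or just-over-power-of-2 n, padding can outweigh the per-level savings)

Standard: 50653 multiplications (37^3). Strassen: 117649 multiplications (7^6, after padding to 64x64). Strassen reduces 8 recursive multiplications to 7 at each level.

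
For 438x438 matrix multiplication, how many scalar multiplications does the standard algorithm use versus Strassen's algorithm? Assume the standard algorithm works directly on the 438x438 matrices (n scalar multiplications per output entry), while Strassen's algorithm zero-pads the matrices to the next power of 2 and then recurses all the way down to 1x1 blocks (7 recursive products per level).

Matrix multiplication for 438x438 matrices:

Strassen's algorithm requires power-of-2 dimensions. Pad 438x438 to 512x512 (next power of 2).

Standard algorithm: 438^3 = 84027672 multiplications
Strassen's algorithm: 7^(log2(512)) = 7^9 = 40353607 multiplications
Savings: 84027672 - 40353607 = 43674065 multiplications

Standard: 84027672 multiplications (438^3). Strassen: 40353607 multiplications (7^9, after padding to 512x512). Strassen reduces 8 recursive multiplications to 7 at each level.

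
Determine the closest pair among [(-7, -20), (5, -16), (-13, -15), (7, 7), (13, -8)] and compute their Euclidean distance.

Computing all pairwise distances among 5 points:

d((-7, -20), (5, -16)) = 12.6491
d((-7, -20), (-13, -15)) = 7.8102 <-- minimum
d((-7, -20), (7, 7)) = 30.4138
d((-7, -20), (13, -8)) = 23.3238
d((5, -16), (-13, -15)) = 18.0278
d((5, -16), (7, 7)) = 23.0868
d((5, -16), (13, -8)) = 11.3137
d((-13, -15), (7, 7)) = 29.7321
d((-13, -15), (13, -8)) = 26.9258
d((7, 7), (13, -8)) = 16.1555

Closest pair: (-7, -20) and (-13, -15) with distance 7.8102

The closest pair is (-7, -20) and (-13, -15) with Euclidean distance 7.8102. For 5 points, brute-force pairwise comparison is shown above. For large n, the divide-and-conquer algorithm (sort by x, recurse on halves, check the dividing strip) achieves O(n log n).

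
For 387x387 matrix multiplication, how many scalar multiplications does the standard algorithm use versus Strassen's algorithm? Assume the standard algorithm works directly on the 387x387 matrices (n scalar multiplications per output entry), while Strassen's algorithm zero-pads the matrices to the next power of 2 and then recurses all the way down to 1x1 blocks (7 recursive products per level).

Matrix multiplication for 387x387 matrices:

Strassen's algorithm requires power-of-2 dimensions. Pad 387x387 to 512x512 (next power of 2).

Standard algorithm: 387^3 = 57960603 multiplications
Strassen's algorithm: 7^(log2(512)) = 7^9 = 40353607 multiplications
Savings: 57960603 - 40353607 = 17606996 multiplications

Standard: 57960603 multiplications (387^3). Strassen: 40353607 multiplications (7^9, after padding to 512x512). Strassen reduces 8 recursive multiplications to 7 at each level.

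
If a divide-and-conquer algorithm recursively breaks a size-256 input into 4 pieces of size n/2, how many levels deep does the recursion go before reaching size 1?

For divide and conquer with division factor 2:

Problem sizes at each level:
Level 0: 256
Level 1: 128
Level 2: 64
Level 3: 32
Level 4: 16
Level 5: 8
Level 6: 4
Level 7: 2
Level 8: 1

The root is level 0 and the size-1 base case is level 8 (the tree spans levels 0 through 8, i.e. 9 levels counting the root), so the depth is the number of divisions: log_2(256) = 8

The recursion tree depth is log_2(256) = 8. At each level, the problem size is divided by 2, so it takes 8 divisions to reduce to a base case of size 1. The algorithm makes 4 recursive calls at each level.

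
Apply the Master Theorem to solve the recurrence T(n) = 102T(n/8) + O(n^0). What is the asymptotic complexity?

Master Theorem for T(n) = 102T(n/8) + O(n^0):

a = 102, b = 8, c = 0
log_b(a) = log_8(102) = 2.2241

Case 1: c = 0 < log_8(102) = 2.2241
T(n) = O(n^(log_8 102))

For T(n) = 102T(n/8) + O(n^0): log_8(102) = 2.2241. This is Case 1 of the Master Theorem (c < log_b(a), work dominated by leaves), giving O(n^(log_8 102)).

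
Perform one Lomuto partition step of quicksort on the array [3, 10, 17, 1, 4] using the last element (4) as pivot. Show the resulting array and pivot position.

Lomuto partition with pivot = 4:

Initial array: [3, 10, 17, 1, 4]

arr[0]=3 <= 4: swap with position 0, array becomes [3, 10, 17, 1, 4]
arr[1]=10 > 4: no swap
arr[2]=17 > 4: no swap
arr[3]=1 <= 4: swap with position 1, array becomes [3, 1, 17, 10, 4]

Place pivot at position 2: [3, 1, 4, 10, 17]
Pivot position: 2

After partitioning with pivot 4, the array becomes [3, 1, 4, 10, 17]. The pivot is placed at index 2. All elements to the left of the pivot are <= 4, and all elements to the right are > 4.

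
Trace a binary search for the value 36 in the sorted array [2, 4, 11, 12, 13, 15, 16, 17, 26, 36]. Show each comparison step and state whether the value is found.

Binary search for 36 in [2, 4, 11, 12, 13, 15, 16, 17, 26, 36]:

lo=0, hi=9, mid=4, arr[mid]=13 -> 13 < 36, search right half
lo=5, hi=9, mid=7, arr[mid]=17 -> 17 < 36, search right half
lo=8, hi=9, mid=8, arr[mid]=26 -> 26 < 36, search right half
lo=9, hi=9, mid=9, arr[mid]=36 -> Found target at index 9!

Binary search finds 36 at index 9 after 4 comparisons. The search repeatedly halves the search space by comparing with the middle element.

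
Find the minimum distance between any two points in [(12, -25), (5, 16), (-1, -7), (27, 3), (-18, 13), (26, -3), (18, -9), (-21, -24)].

Computing all pairwise distances among 8 points:

d((12, -25), (5, 16)) = 41.5933
d((12, -25), (-1, -7)) = 22.2036
d((12, -25), (27, 3)) = 31.7648
d((12, -25), (-18, 13)) = 48.4149
d((12, -25), (26, -3)) = 26.0768
d((12, -25), (18, -9)) = 17.088
d((12, -25), (-21, -24)) = 33.0151
d((5, 16), (-1, -7)) = 23.7697
d((5, 16), (27, 3)) = 25.5539
d((5, 16), (-18, 13)) = 23.1948
d((5, 16), (26, -3)) = 28.3196
d((5, 16), (18, -9)) = 28.178
d((5, 16), (-21, -24)) = 47.7074
d((-1, -7), (27, 3)) = 29.7321
d((-1, -7), (-18, 13)) = 26.2488
d((-1, -7), (26, -3)) = 27.2947
d((-1, -7), (18, -9)) = 19.105
d((-1, -7), (-21, -24)) = 26.2488
d((27, 3), (-18, 13)) = 46.0977
d((27, 3), (26, -3)) = 6.0828 <-- minimum
d((27, 3), (18, -9)) = 15.0
d((27, 3), (-21, -24)) = 55.0727
d((-18, 13), (26, -3)) = 46.8188
d((-18, 13), (18, -9)) = 42.19
d((-18, 13), (-21, -24)) = 37.1214
d((26, -3), (18, -9)) = 10.0
d((26, -3), (-21, -24)) = 51.4782
d((18, -9), (-21, -24)) = 41.7852

Closest pair: (27, 3) and (26, -3) with distance 6.0828

The closest pair is (27, 3) and (26, -3) with Euclidean distance 6.0828. For 8 points, brute-force pairwise comparison is shown above. For large n, the divide-and-conquer algorithm (sort by x, recurse on halves, check the dividing strip) achieves O(n log n).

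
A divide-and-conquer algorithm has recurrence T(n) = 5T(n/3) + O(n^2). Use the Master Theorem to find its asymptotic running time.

Master Theorem for T(n) = 5T(n/3) + O(n^2):

a = 5, b = 3, c = 2
log_b(a) = log_3(5) = 1.4650

Case 3: c = 2 > log_3(5) = 1.4650
T(n) = O(n^2) = O(n^2)

For T(n) = 5T(n/3) + O(n^2): log_3(5) = 1.4650. This is Case 3 of the Master Theorem (c > log_b(a), work dominated by root), giving O(n^2).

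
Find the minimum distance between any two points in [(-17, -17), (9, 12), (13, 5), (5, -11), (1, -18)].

Computing all pairwise distances among 5 points:

d((-17, -17), (9, 12)) = 38.9487
d((-17, -17), (13, 5)) = 37.2022
d((-17, -17), (5, -11)) = 22.8035
d((-17, -17), (1, -18)) = 18.0278
d((9, 12), (13, 5)) = 8.0623 <-- minimum
d((9, 12), (5, -11)) = 23.3452
d((9, 12), (1, -18)) = 31.0483
d((13, 5), (5, -11)) = 17.8885
d((13, 5), (1, -18)) = 25.9422
d((5, -11), (1, -18)) = 8.0623 <-- minimum

Minimum distance: 8.0623 (tie among 2 pairs: (9, 12) and (13, 5); (5, -11) and (1, -18))

The minimum Euclidean distance is 8.0623. There is a tie: 2 pairs achieve this minimum — (9, 12) and (13, 5); (5, -11) and (1, -18). Any of these is a valid closest pair. For 5 points, brute-force pairwise comparison is shown above. For large n, the divide-and-conquer algorithm (sort by x, recurse on halves, check the dividing strip) achieves O(n log n).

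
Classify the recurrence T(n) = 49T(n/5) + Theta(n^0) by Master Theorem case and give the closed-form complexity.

Master Theorem for T(n) = 49T(n/5) + O(n^0):

a = 49, b = 5, c = 0
log_b(a) = log_5(49) = 2.4181

Case 1: c = 0 < log_5(49) = 2.4181
T(n) = O(n^(log_5 49))

For T(n) = 49T(n/5) + O(n^0): log_5(49) = 2.4181. This is Case 1 of the Master Theorem (c < log_b(a), work dominated by leaves), giving O(n^(log_5 49)).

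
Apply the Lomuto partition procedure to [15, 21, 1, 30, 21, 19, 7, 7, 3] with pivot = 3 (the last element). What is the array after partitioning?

Lomuto partition with pivot = 3:

Initial array: [15, 21, 1, 30, 21, 19, 7, 7, 3]

arr[0]=15 > 3: no swap
arr[1]=21 > 3: no swap
arr[2]=1 <= 3: swap with position 0, array becomes [1, 21, 15, 30, 21, 19, 7, 7, 3]
arr[3]=30 > 3: no swap
arr[4]=21 > 3: no swap
arr[5]=19 > 3: no swap
arr[6]=7 > 3: no swap
arr[7]=7 > 3: no swap

Place pivot at position 1: [1, 3, 15, 30, 21, 19, 7, 7, 21]
Pivot position: 1

After partitioning with pivot 3, the array becomes [1, 3, 15, 30, 21, 19, 7, 7, 21]. The pivot is placed at index 1. All elements to the left of the pivot are <= 3, and all elements to the right are > 3.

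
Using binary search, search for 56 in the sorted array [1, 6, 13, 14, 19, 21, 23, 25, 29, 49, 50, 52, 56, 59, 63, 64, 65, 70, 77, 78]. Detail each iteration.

Binary search for 56 in [1, 6, 13, 14, 19, 21, 23, 25, 29, 49, 50, 52, 56, 59, 63, 64, 65, 70, 77, 78]:

lo=0, hi=19, mid=9, arr[mid]=49 -> 49 < 56, search right half
lo=10, hi=19, mid=14, arr[mid]=63 -> 63 > 56, search left half
lo=10, hi=13, mid=11, arr[mid]=52 -> 52 < 56, search right half
lo=12, hi=13, mid=12, arr[mid]=56 -> Found target at index 12!

Binary search finds 56 at index 12 after 4 comparisons. The search repeatedly halves the search space by comparing with the middle element.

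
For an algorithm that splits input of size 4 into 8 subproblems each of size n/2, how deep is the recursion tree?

For divide and conquer with division factor 2:

Problem sizes at each level:
Level 0: 4
Level 1: 2
Level 2: 1

The root is level 0 and the size-1 base case is level 2 (the tree spans levels 0 through 2, i.e. 3 levels counting the root), so the depth is the number of divisions: log_2(4) = 2

The recursion tree depth is log_2(4) = 2. At each level, the problem size is divided by 2, so it takes 2 divisions to reduce to a base case of size 1. The algorithm makes 8 recursive calls at each level.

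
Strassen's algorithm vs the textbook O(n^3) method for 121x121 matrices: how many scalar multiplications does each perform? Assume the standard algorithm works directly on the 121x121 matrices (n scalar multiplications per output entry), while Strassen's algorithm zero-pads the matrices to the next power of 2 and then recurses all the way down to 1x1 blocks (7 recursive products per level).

Matrix multiplication for 121x121 matrices:

Strassen's algorithm requires power-of-2 dimensions. Pad 121x121 to 128x128 (next power of 2).

Standard algorithm: 121^3 = 1771561 multiplications
Strassen's algorithm: 7^(log2(128)) = 7^7 = 823543 multiplications
Savings: 1771561 - 823543 = 948018 multiplications

Standard: 1771561 multiplications (121^3). Strassen: 823543 multiplications (7^7, after padding to 128x128). Strassen reduces 8 recursive multiplications to 7 at each level.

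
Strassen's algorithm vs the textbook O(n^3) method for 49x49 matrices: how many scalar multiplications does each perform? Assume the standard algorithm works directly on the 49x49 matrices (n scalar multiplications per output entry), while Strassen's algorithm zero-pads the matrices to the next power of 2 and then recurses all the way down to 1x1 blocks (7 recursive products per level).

Matrix multiplication for 49x49 matrices:

Strassen's algorithm requires power-of-2 dimensions. Pad 49x49 to 64x64 (next power of 2).

Standard algorithm: 49^3 = 117649 multiplications
Strassen's algorithm: 7^(log2(64)) = 7^6 = 117649 multiplications
Savings: 117649 - 117649 = 0 multiplications

Standard: 117649 multiplications (49^3). Strassen: 117649 multiplications (7^6, after padding to 64x64). Strassen reduces 8 recursive multiplications to 7 at each level.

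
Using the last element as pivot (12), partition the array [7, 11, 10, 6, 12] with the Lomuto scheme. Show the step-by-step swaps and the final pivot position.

Lomuto partition with pivot = 12:

Initial array: [7, 11, 10, 6, 12]

arr[0]=7 <= 12: swap with position 0, array becomes [7, 11, 10, 6, 12]
arr[1]=11 <= 12: swap with position 1, array becomes [7, 11, 10, 6, 12]
arr[2]=10 <= 12: swap with position 2, array becomes [7, 11, 10, 6, 12]
arr[3]=6 <= 12: swap with position 3, array becomes [7, 11, 10, 6, 12]

Place pivot at position 4: [7, 11, 10, 6, 12]
Pivot position: 4

After partitioning with pivot 12, the array becomes [7, 11, 10, 6, 12]. The pivot is placed at index 4. All elements to the left of the pivot are <= 12, and all elements to the right are > 12.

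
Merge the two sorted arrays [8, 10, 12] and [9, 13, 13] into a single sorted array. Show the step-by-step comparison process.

Merging process:

Compare 8 vs 9: take 8 from left. Merged: [8]
Compare 10 vs 9: take 9 from right. Merged: [8, 9]
Compare 10 vs 13: take 10 from left. Merged: [8, 9, 10]
Compare 12 vs 13: take 12 from left. Merged: [8, 9, 10, 12]
Append remaining from right: [13, 13]. Merged: [8, 9, 10, 12, 13, 13]

Final merged array: [8, 9, 10, 12, 13, 13]
Total comparisons: 4

The merged array is [8, 9, 10, 12, 13, 13], requiring 4 comparisons. The merge step runs in O(n) time where n is the total number of elements.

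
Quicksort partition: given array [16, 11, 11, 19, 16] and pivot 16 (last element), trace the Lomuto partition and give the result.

Lomuto partition with pivot = 16:

Initial array: [16, 11, 11, 19, 16]

arr[0]=16 <= 16: swap with position 0, array becomes [16, 11, 11, 19, 16]
arr[1]=11 <= 16: swap with position 1, array becomes [16, 11, 11, 19, 16]
arr[2]=11 <= 16: swap with position 2, array becomes [16, 11, 11, 19, 16]
arr[3]=19 > 16: no swap

Place pivot at position 3: [16, 11, 11, 16, 19]
Pivot position: 3

After partitioning with pivot 16, the array becomes [16, 11, 11, 16, 19]. The pivot is placed at index 3. All elements to the left of the pivot are <= 16, and all elements to the right are > 16.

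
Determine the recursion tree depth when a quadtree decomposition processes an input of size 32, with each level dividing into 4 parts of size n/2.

For divide and conquer with division factor 2:

Problem sizes at each level:
Level 0: 32
Level 1: 16
Level 2: 8
Level 3: 4
Level 4: 2
Level 5: 1

The root is level 0 and the size-1 base case is level 5 (the tree spans levels 0 through 5, i.e. 6 levels counting the root), so the depth is the number of divisions: log_2(32) = 5

The recursion tree depth is log_2(32) = 5. At each level, the problem size is divided by 2, so it takes 5 divisions to reduce to a base case of size 1. The algorithm makes 4 recursive calls at each level.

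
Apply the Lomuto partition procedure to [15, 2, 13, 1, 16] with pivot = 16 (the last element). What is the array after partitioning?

Lomuto partition with pivot = 16:

Initial array: [15, 2, 13, 1, 16]

arr[0]=15 <= 16: swap with position 0, array becomes [15, 2, 13, 1, 16]
arr[1]=2 <= 16: swap with position 1, array becomes [15, 2, 13, 1, 16]
arr[2]=13 <= 16: swap with position 2, array becomes [15, 2, 13, 1, 16]
arr[3]=1 <= 16: swap with position 3, array becomes [15, 2, 13, 1, 16]

Place pivot at position 4: [15, 2, 13, 1, 16]
Pivot position: 4

After partitioning with pivot 16, the array becomes [15, 2, 13, 1, 16]. The pivot is placed at index 4. All elements to the left of the pivot are <= 16, and all elements to the right are > 16.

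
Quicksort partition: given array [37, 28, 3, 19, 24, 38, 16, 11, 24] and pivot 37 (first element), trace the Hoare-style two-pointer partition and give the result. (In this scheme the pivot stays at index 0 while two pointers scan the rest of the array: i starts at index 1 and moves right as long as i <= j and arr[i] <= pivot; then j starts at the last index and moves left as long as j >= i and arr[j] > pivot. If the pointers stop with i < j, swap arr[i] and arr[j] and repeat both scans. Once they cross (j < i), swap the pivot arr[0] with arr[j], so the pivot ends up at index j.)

Hoare-style two-pointer partition with pivot = 37:

Initial array: [37, 28, 3, 19, 24, 38, 16, 11, 24]

Pointers start at i = 1, j = 8.
i stops at index 5 (arr[5]=38 > 37), j stops at index 8 (arr[8]=24 <= 37): swap arr[5] and arr[8], array becomes [37, 28, 3, 19, 24, 24, 16, 11, 38]
i ends at 8, j ends at 7: the pointers have crossed (j < i), so scanning stops.

Swap pivot arr[0] with arr[7] to place pivot at position 7: [11, 28, 3, 19, 24, 24, 16, 37, 38]
Pivot position: 7

After partitioning with pivot 37, the array becomes [11, 28, 3, 19, 24, 24, 16, 37, 38]. The pivot is placed at index 7. All elements to the left of the pivot are <= 37, and all elements to the right are > 37.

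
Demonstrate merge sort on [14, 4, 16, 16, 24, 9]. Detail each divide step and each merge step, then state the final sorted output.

Merge sort trace:

Split: [14, 4, 16, 16, 24, 9] -> [14, 4, 16] and [16, 24, 9]
  Split: [14, 4, 16] -> [14] and [4, 16]
    Split: [4, 16] -> [4] and [16]
    Merge: [4] + [16] -> [4, 16]
  Merge: [14] + [4, 16] -> [4, 14, 16]
  Split: [16, 24, 9] -> [16] and [24, 9]
    Split: [24, 9] -> [24] and [9]
    Merge: [24] + [9] -> [9, 24]
  Merge: [16] + [9, 24] -> [9, 16, 24]
Merge: [4, 14, 16] + [9, 16, 24] -> [4, 9, 14, 16, 16, 24]

Final sorted array: [4, 9, 14, 16, 16, 24]

The merge sort proceeds by recursively splitting the array and merging sorted halves.
After all merges, the sorted array is [4, 9, 14, 16, 16, 24].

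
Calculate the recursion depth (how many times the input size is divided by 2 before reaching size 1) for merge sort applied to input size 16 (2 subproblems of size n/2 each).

For divide and conquer with division factor 2:

Problem sizes at each level:
Level 0: 16
Level 1: 8
Level 2: 4
Level 3: 2
Level 4: 1

The root is level 0 and the size-1 base case is level 4 (the tree spans levels 0 through 4, i.e. 5 levels counting the root), so the depth is the number of divisions: log_2(16) = 4

The recursion tree depth is log_2(16) = 4. At each level, the problem size is divided by 2, so it takes 4 divisions to reduce to a base case of size 1. The algorithm makes 2 recursive calls at each level.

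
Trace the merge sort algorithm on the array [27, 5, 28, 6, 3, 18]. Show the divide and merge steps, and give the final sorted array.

Merge sort trace:

Split: [27, 5, 28, 6, 3, 18] -> [27, 5, 28] and [6, 3, 18]
  Split: [27, 5, 28] -> [27] and [5, 28]
    Split: [5, 28] -> [5] and [28]
    Merge: [5] + [28] -> [5, 28]
  Merge: [27] + [5, 28] -> [5, 27, 28]
  Split: [6, 3, 18] -> [6] and [3, 18]
    Split: [3, 18] -> [3] and [18]
    Merge: [3] + [18] -> [3, 18]
  Merge: [6] + [3, 18] -> [3, 6, 18]
Merge: [5, 27, 28] + [3, 6, 18] -> [3, 5, 6, 18, 27, 28]

Final sorted array: [3, 5, 6, 18, 27, 28]

The merge sort proceeds by recursively splitting the array and merging sorted halves.
After all merges, the sorted array is [3, 5, 6, 18, 27, 28].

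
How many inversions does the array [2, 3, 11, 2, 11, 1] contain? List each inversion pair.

Finding inversions in [2, 3, 11, 2, 11, 1]:

(0, 5): arr[0]=2 > arr[5]=1
(1, 3): arr[1]=3 > arr[3]=2
(1, 5): arr[1]=3 > arr[5]=1
(2, 3): arr[2]=11 > arr[3]=2
(2, 5): arr[2]=11 > arr[5]=1
(3, 5): arr[3]=2 > arr[5]=1
(4, 5): arr[4]=11 > arr[5]=1

Total inversions: 7

The array has 7 inversion(s): (0,5), (1,3), (1,5), (2,3), (2,5), (3,5), (4,5). Each pair (i,j) satisfies i < j and arr[i] > arr[j].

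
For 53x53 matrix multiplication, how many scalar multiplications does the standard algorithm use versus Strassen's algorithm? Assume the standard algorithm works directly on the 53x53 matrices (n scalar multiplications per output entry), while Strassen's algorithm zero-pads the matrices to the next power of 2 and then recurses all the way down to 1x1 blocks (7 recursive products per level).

Matrix multiplication for 53x53 matrices:

Strassen's algorithm requires power-of-2 dimensions. Pad 53x53 to 64x64 (next power of 2).

Standard algorithm: 53^3 = 148877 multiplications
Strassen's algorithm: 7^(log2(64)) = 7^6 = 117649 multiplications
Savings: 148877 - 117649 = 31228 multiplications

Standard: 148877 multiplications (53^3). Strassen: 117649 multiplications (7^6, after padding to 64x64). Strassen reduces 8 recursive multiplications to 7 at each level.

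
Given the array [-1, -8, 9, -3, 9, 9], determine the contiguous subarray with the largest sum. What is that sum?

Using Kadane's algorithm on [-1, -8, 9, -3, 9, 9]:

Scanning through the array:
Position 1 (value -8): max_ending_here = -8, max_so_far = -1
Position 2 (value 9): max_ending_here = 9, max_so_far = 9
Position 3 (value -3): max_ending_here = 6, max_so_far = 9
Position 4 (value 9): max_ending_here = 15, max_so_far = 15
Position 5 (value 9): max_ending_here = 24, max_so_far = 24

Maximum subarray: [9, -3, 9, 9]
Maximum sum: 24

The maximum subarray is [9, -3, 9, 9] with sum 24. This subarray runs from index 2 to index 5.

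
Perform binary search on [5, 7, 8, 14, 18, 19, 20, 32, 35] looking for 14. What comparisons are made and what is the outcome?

Binary search for 14 in [5, 7, 8, 14, 18, 19, 20, 32, 35]:

lo=0, hi=8, mid=4, arr[mid]=18 -> 18 > 14, search left half
lo=0, hi=3, mid=1, arr[mid]=7 -> 7 < 14, search right half
lo=2, hi=3, mid=2, arr[mid]=8 -> 8 < 14, search right half
lo=3, hi=3, mid=3, arr[mid]=14 -> Found target at index 3!

Binary search finds 14 at index 3 after 4 comparisons. The search repeatedly halves the search space by comparing with the middle element.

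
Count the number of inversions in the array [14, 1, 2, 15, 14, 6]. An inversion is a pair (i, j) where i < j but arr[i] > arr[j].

Finding inversions in [14, 1, 2, 15, 14, 6]:

(0, 1): arr[0]=14 > arr[1]=1
(0, 2): arr[0]=14 > arr[2]=2
(0, 5): arr[0]=14 > arr[5]=6
(3, 4): arr[3]=15 > arr[4]=14
(3, 5): arr[3]=15 > arr[5]=6
(4, 5): arr[4]=14 > arr[5]=6

Total inversions: 6

The array has 6 inversion(s): (0,1), (0,2), (0,5), (3,4), (3,5), (4,5). Each pair (i,j) satisfies i < j and arr[i] > arr[j].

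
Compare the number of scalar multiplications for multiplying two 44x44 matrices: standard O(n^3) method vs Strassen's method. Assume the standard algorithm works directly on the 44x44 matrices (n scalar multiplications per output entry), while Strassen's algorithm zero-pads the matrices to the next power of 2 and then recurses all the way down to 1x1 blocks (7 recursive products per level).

Matrix multiplication for 44x44 matrices:

Strassen's algorithm requires power-of-2 dimensions. Pad 44x44 to 64x64 (next power of 2).

Standard algorithm: 44^3 = 85184 multiplications
Strassen's algorithm: 7^(log2(64)) = 7^6 = 117649 multiplications
Difference: 85184 - 117649 = -32465 (Strassen uses MORE here due to padding overhead — for small or just-over-power-of-2 n, padding can outweigh the per-level savings)

Standard: 85184 multiplications (44^3). Strassen: 117649 multiplications (7^6, after padding to 64x64). Strassen reduces 8 recursive multiplications to 7 at each level.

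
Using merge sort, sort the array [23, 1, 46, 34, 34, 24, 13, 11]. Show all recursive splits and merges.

Merge sort trace:

Split: [23, 1, 46, 34, 34, 24, 13, 11] -> [23, 1, 46, 34] and [34, 24, 13, 11]
  Split: [23, 1, 46, 34] -> [23, 1] and [46, 34]
    Split: [23, 1] -> [23] and [1]
    Merge: [23] + [1] -> [1, 23]
    Split: [46, 34] -> [46] and [34]
    Merge: [46] + [34] -> [34, 46]
  Merge: [1, 23] + [34, 46] -> [1, 23, 34, 46]
  Split: [34, 24, 13, 11] -> [34, 24] and [13, 11]
    Split: [34, 24] -> [34] and [24]
    Merge: [34] + [24] -> [24, 34]
    Split: [13, 11] -> [13] and [11]
    Merge: [13] + [11] -> [11, 13]
  Merge: [24, 34] + [11, 13] -> [11, 13, 24, 34]
Merge: [1, 23, 34, 46] + [11, 13, 24, 34] -> [1, 11, 13, 23, 24, 34, 34, 46]

Final sorted array: [1, 11, 13, 23, 24, 34, 34, 46]

The merge sort proceeds by recursively splitting the array and merging sorted halves.
After all merges, the sorted array is [1, 11, 13, 23, 24, 34, 34, 46].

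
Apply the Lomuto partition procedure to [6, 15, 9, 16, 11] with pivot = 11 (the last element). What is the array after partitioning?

Lomuto partition with pivot = 11:

Initial array: [6, 15, 9, 16, 11]

arr[0]=6 <= 11: swap with position 0, array becomes [6, 15, 9, 16, 11]
arr[1]=15 > 11: no swap
arr[2]=9 <= 11: swap with position 1, array becomes [6, 9, 15, 16, 11]
arr[3]=16 > 11: no swap

Place pivot at position 2: [6, 9, 11, 16, 15]
Pivot position: 2

After partitioning with pivot 11, the array becomes [6, 9, 11, 16, 15]. The pivot is placed at index 2. All elements to the left of the pivot are <= 11, and all elements to the right are > 11.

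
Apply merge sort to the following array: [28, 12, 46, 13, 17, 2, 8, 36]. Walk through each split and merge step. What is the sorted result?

Merge sort trace:

Split: [28, 12, 46, 13, 17, 2, 8, 36] -> [28, 12, 46, 13] and [17, 2, 8, 36]
  Split: [28, 12, 46, 13] -> [28, 12] and [46, 13]
    Split: [28, 12] -> [28] and [12]
    Merge: [28] + [12] -> [12, 28]
    Split: [46, 13] -> [46] and [13]
    Merge: [46] + [13] -> [13, 46]
  Merge: [12, 28] + [13, 46] -> [12, 13, 28, 46]
  Split: [17, 2, 8, 36] -> [17, 2] and [8, 36]
    Split: [17, 2] -> [17] and [2]
    Merge: [17] + [2] -> [2, 17]
    Split: [8, 36] -> [8] and [36]
    Merge: [8] + [36] -> [8, 36]
  Merge: [2, 17] + [8, 36] -> [2, 8, 17, 36]
Merge: [12, 13, 28, 46] + [2, 8, 17, 36] -> [2, 8, 12, 13, 17, 28, 36, 46]

Final sorted array: [2, 8, 12, 13, 17, 28, 36, 46]

The merge sort proceeds by recursively splitting the array and merging sorted halves.
After all merges, the sorted array is [2, 8, 12, 13, 17, 28, 36, 46].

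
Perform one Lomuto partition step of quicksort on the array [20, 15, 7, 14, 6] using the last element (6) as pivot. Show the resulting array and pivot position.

Lomuto partition with pivot = 6:

Initial array: [20, 15, 7, 14, 6]

arr[0]=20 > 6: no swap
arr[1]=15 > 6: no swap
arr[2]=7 > 6: no swap
arr[3]=14 > 6: no swap

Place pivot at position 0: [6, 15, 7, 14, 20]
Pivot position: 0

After partitioning with pivot 6, the array becomes [6, 15, 7, 14, 20]. The pivot is placed at index 0. All elements to the left of the pivot are <= 6, and all elements to the right are > 6.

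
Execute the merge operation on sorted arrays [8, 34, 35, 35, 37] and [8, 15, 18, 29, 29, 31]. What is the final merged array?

Merging process:

Compare 8 vs 8: take 8 from left. Merged: [8]
Compare 34 vs 8: take 8 from right. Merged: [8, 8]
Compare 34 vs 15: take 15 from right. Merged: [8, 8, 15]
Compare 34 vs 18: take 18 from right. Merged: [8, 8, 15, 18]
Compare 34 vs 29: take 29 from right. Merged: [8, 8, 15, 18, 29]
Compare 34 vs 29: take 29 from right. Merged: [8, 8, 15, 18, 29, 29]
Compare 34 vs 31: take 31 from right. Merged: [8, 8, 15, 18, 29, 29, 31]
Append remaining from left: [34, 35, 35, 37]. Merged: [8, 8, 15, 18, 29, 29, 31, 34, 35, 35, 37]

Final merged array: [8, 8, 15, 18, 29, 29, 31, 34, 35, 35, 37]
Total comparisons: 7

The merged array is [8, 8, 15, 18, 29, 29, 31, 34, 35, 35, 37], requiring 7 comparisons. The merge step runs in O(n) time where n is the total number of elements.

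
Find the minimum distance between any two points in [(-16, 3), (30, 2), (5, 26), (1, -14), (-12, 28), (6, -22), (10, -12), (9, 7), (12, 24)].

Computing all pairwise distances among 9 points:

d((-16, 3), (30, 2)) = 46.0109
d((-16, 3), (5, 26)) = 31.1448
d((-16, 3), (1, -14)) = 24.0416
d((-16, 3), (-12, 28)) = 25.318
d((-16, 3), (6, -22)) = 33.3017
d((-16, 3), (10, -12)) = 30.0167
d((-16, 3), (9, 7)) = 25.318
d((-16, 3), (12, 24)) = 35.0
d((30, 2), (5, 26)) = 34.6554
d((30, 2), (1, -14)) = 33.121
d((30, 2), (-12, 28)) = 49.3964
d((30, 2), (6, -22)) = 33.9411
d((30, 2), (10, -12)) = 24.4131
d((30, 2), (9, 7)) = 21.587
d((30, 2), (12, 24)) = 28.4253
d((5, 26), (1, -14)) = 40.1995
d((5, 26), (-12, 28)) = 17.1172
d((5, 26), (6, -22)) = 48.0104
d((5, 26), (10, -12)) = 38.3275
d((5, 26), (9, 7)) = 19.4165
d((5, 26), (12, 24)) = 7.2801 <-- minimum
d((1, -14), (-12, 28)) = 43.9659
d((1, -14), (6, -22)) = 9.434
d((1, -14), (10, -12)) = 9.2195
d((1, -14), (9, 7)) = 22.4722
d((1, -14), (12, 24)) = 39.5601
d((-12, 28), (6, -22)) = 53.1413
d((-12, 28), (10, -12)) = 45.6508
d((-12, 28), (9, 7)) = 29.6985
d((-12, 28), (12, 24)) = 24.3311
d((6, -22), (10, -12)) = 10.7703
d((6, -22), (9, 7)) = 29.1548
d((6, -22), (12, 24)) = 46.3897
d((10, -12), (9, 7)) = 19.0263
d((10, -12), (12, 24)) = 36.0555
d((9, 7), (12, 24)) = 17.2627

Closest pair: (5, 26) and (12, 24) with distance 7.2801

The closest pair is (5, 26) and (12, 24) with Euclidean distance 7.2801. For 9 points, brute-force pairwise comparison is shown above. For large n, the divide-and-conquer algorithm (sort by x, recurse on halves, check the dividing strip) achieves O(n log n).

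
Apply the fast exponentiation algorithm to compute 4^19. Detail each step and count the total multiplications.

Computing 4^19 by squaring (build up from 4^1; each line after the first costs one multiplication):

4^1 = 4
4^2 = (4^1)^2 = 4^2 = 16
4^4 = (4^2)^2 = 16^2 = 256
4^8 = (4^4)^2 = 256^2 = 65536
4^9 = 4 * 4^8 = 4 * 65536 = 262144
4^18 = (4^9)^2 = 262144^2 = 68719476736
4^19 = 4 * 4^18 = 4 * 68719476736 = 274877906944

Result: 274877906944
Multiplications needed: 6 (6 lines after 4^1)

4^19 = 274877906944. Using exponentiation by squaring, this requires 6 multiplications. The key idea: if the exponent is even, square the half-power; if odd, multiply by the base once.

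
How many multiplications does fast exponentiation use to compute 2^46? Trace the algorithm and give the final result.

Computing 2^46 by squaring (build up from 2^1; each line after the first costs one multiplication):

2^1 = 2
2^2 = (2^1)^2 = 2^2 = 4
2^4 = (2^2)^2 = 4^2 = 16
2^5 = 2 * 2^4 = 2 * 16 = 32
2^10 = (2^5)^2 = 32^2 = 1024
2^11 = 2 * 2^10 = 2 * 1024 = 2048
2^22 = (2^11)^2 = 2048^2 = 4194304
2^23 = 2 * 2^22 = 2 * 4194304 = 8388608
2^46 = (2^23)^2 = 8388608^2 = 70368744177664

Result: 70368744177664
Multiplications needed: 8 (8 lines after 2^1)

2^46 = 70368744177664. Using exponentiation by squaring, this requires 8 multiplications. The key idea: if the exponent is even, square the half-power; if odd, multiply by the base once.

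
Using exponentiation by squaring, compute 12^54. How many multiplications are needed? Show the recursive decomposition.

Computing 12^54 by squaring (build up from 12^1; each line after the first costs one multiplication):

12^1 = 12
12^2 = (12^1)^2 = 12^2 = 144
12^3 = 12 * 12^2 = 12 * 144 = 1728
12^6 = (12^3)^2 = 1728^2 = 2985984
12^12 = (12^6)^2 = 2985984^2 = 8916100448256
12^13 = 12 * 12^12 = 12 * 8916100448256 = 106993205379072
12^26 = (12^13)^2 = 106993205379072^2 = 11447545997288281555215581184
12^27 = 12 * 12^26 = 12 * 11447545997288281555215581184 = 137370551967459378662586974208
12^54 = (12^27)^2 = 137370551967459378662586974208^2 = 18870668547844457769972080826950345531368943638112857227264

Result: 18870668547844457769972080826950345531368943638112857227264
Multiplications needed: 8 (8 lines after 12^1)

12^54 = 18870668547844457769972080826950345531368943638112857227264. Using exponentiation by squaring, this requires 8 multiplications. The key idea: if the exponent is even, square the half-power; if odd, multiply by the base once.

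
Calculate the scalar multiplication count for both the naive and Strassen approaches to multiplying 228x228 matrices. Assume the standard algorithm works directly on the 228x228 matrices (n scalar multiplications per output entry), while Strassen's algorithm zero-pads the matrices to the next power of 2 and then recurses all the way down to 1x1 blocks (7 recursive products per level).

Matrix multiplication for 228x228 matrices:

Strassen's algorithm requires power-of-2 dimensions. Pad 228x228 to 256x256 (next power of 2).

Standard algorithm: 228^3 = 11852352 multiplications
Strassen's algorithm: 7^(log2(256)) = 7^8 = 5764801 multiplications
Savings: 11852352 - 5764801 = 6087551 multiplications

Standard: 11852352 multiplications (228^3). Strassen: 5764801 multiplications (7^8, after padding to 256x256). Strassen reduces 8 recursive multiplications to 7 at each level.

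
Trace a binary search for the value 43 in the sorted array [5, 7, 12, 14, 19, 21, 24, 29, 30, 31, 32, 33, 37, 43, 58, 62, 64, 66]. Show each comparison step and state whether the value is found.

Binary search for 43 in [5, 7, 12, 14, 19, 21, 24, 29, 30, 31, 32, 33, 37, 43, 58, 62, 64, 66]:

lo=0, hi=17, mid=8, arr[mid]=30 -> 30 < 43, search right half
lo=9, hi=17, mid=13, arr[mid]=43 -> Found target at index 13!

Binary search finds 43 at index 13 after 2 comparisons. The search repeatedly halves the search space by comparing with the middle element.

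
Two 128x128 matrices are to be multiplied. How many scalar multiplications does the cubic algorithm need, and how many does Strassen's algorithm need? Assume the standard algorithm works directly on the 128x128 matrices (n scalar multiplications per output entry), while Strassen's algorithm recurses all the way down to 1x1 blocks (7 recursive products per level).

Matrix multiplication for 128x128 matrices:

Standard algorithm: 128^3 = 2097152 multiplications
Strassen's algorithm: 7^(log2(128)) = 7^7 = 823543 multiplications
Savings: 2097152 - 823543 = 1273609 multiplications

Standard: 2097152 multiplications (128^3). Strassen: 823543 multiplications (7^7). Strassen reduces 8 recursive multiplications to 7 at each level.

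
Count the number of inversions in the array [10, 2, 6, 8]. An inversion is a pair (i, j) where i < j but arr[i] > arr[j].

Finding inversions in [10, 2, 6, 8]:

(0, 1): arr[0]=10 > arr[1]=2
(0, 2): arr[0]=10 > arr[2]=6
(0, 3): arr[0]=10 > arr[3]=8

Total inversions: 3

The array has 3 inversion(s): (0,1), (0,2), (0,3). Each pair (i,j) satisfies i < j and arr[i] > arr[j].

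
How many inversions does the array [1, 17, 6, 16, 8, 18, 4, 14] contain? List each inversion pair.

Finding inversions in [1, 17, 6, 16, 8, 18, 4, 14]:

(1, 2): arr[1]=17 > arr[2]=6
(1, 3): arr[1]=17 > arr[3]=16
(1, 4): arr[1]=17 > arr[4]=8
(1, 6): arr[1]=17 > arr[6]=4
(1, 7): arr[1]=17 > arr[7]=14
(2, 6): arr[2]=6 > arr[6]=4
(3, 4): arr[3]=16 > arr[4]=8
(3, 6): arr[3]=16 > arr[6]=4
(3, 7): arr[3]=16 > arr[7]=14
(4, 6): arr[4]=8 > arr[6]=4
(5, 6): arr[5]=18 > arr[6]=4
(5, 7): arr[5]=18 > arr[7]=14

Total inversions: 12

The array has 12 inversion(s): (1,2), (1,3), (1,4), (1,6), (1,7), (2,6), (3,4), (3,6), (3,7), (4,6), (5,6), (5,7). Each pair (i,j) satisfies i < j and arr[i] > arr[j].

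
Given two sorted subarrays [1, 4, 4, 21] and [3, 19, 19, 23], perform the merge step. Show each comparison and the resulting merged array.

Merging process:

Compare 1 vs 3: take 1 from left. Merged: [1]
Compare 4 vs 3: take 3 from right. Merged: [1, 3]
Compare 4 vs 19: take 4 from left. Merged: [1, 3, 4]
Compare 4 vs 19: take 4 from left. Merged: [1, 3, 4, 4]
Compare 21 vs 19: take 19 from right. Merged: [1, 3, 4, 4, 19]
Compare 21 vs 19: take 19 from right. Merged: [1, 3, 4, 4, 19, 19]
Compare 21 vs 23: take 21 from left. Merged: [1, 3, 4, 4, 19, 19, 21]
Append remaining from right: [23]. Merged: [1, 3, 4, 4, 19, 19, 21, 23]

Final merged array: [1, 3, 4, 4, 19, 19, 21, 23]
Total comparisons: 7

The merged array is [1, 3, 4, 4, 19, 19, 21, 23], requiring 7 comparisons. The merge step runs in O(n) time where n is the total number of elements.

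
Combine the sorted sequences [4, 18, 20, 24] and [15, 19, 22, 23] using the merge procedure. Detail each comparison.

Merging process:

Compare 4 vs 15: take 4 from left. Merged: [4]
Compare 18 vs 15: take 15 from right. Merged: [4, 15]
Compare 18 vs 19: take 18 from left. Merged: [4, 15, 18]
Compare 20 vs 19: take 19 from right. Merged: [4, 15, 18, 19]
Compare 20 vs 22: take 20 from left. Merged: [4, 15, 18, 19, 20]
Compare 24 vs 22: take 22 from right. Merged: [4, 15, 18, 19, 20, 22]
Compare 24 vs 23: take 23 from right. Merged: [4, 15, 18, 19, 20, 22, 23]
Append remaining from left: [24]. Merged: [4, 15, 18, 19, 20, 22, 23, 24]

Final merged array: [4, 15, 18, 19, 20, 22, 23, 24]
Total comparisons: 7

The merged array is [4, 15, 18, 19, 20, 22, 23, 24], requiring 7 comparisons. The merge step runs in O(n) time where n is the total number of elements.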